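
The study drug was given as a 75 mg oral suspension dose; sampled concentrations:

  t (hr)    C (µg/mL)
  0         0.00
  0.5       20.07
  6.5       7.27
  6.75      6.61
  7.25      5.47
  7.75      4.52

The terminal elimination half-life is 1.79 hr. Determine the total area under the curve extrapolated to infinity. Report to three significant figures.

AUC = 106 µg/mL·hr

Trapezoidal AUC_0→7.75:
  [0→0.5]: (0.00+20.07)/2 × 0.5 = 5.0175
  [0.5→6.5]: (20.07+7.27)/2 × 6 = 82.02
  [6.5→6.75]: (7.27+6.61)/2 × 0.25 = 1.735
  [6.75→7.25]: (6.61+5.47)/2 × 0.5 = 3.02
  [7.25→7.75]: (5.47+4.52)/2 × 0.5 = 2.4975
  Sum = 94.29 µg/mL·hr
k_e = ln2 / t½ = 0.693147 / 1.79 = 0.3872 hr^-1
Extrapolated tail: C_last / k_e = 4.52 / 0.3872 = 11.674
AUC_0→∞ = 94.29 + 11.674 = 105.964 µg/mL·hr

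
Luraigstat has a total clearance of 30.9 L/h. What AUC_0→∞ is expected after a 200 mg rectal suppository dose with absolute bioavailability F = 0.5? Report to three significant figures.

AUC_0→∞ = F × Dose / CL
        = 0.5 × 200 / 30.9 = 3.23625 mg/L·h

AUC = 3.24 mg/L·h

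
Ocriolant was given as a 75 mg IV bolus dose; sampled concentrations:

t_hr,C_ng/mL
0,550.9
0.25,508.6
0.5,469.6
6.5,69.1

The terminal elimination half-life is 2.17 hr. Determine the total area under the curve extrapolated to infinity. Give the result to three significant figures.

Trapezoidal AUC_0→6.5:
  [0→0.25]: (550.9+508.6)/2 × 0.25 = 132.4375
  [0.25→0.5]: (508.6+469.6)/2 × 0.25 = 122.275
  [0.5→6.5]: (469.6+69.1)/2 × 6 = 1616.1
  Sum = 1870.8125 ng/mL·hr
k_e = ln2 / t½ = 0.693147 / 2.17 = 0.3194 hr^-1
Extrapolated tail: C_last / k_e = 69.1 / 0.3194 = 216.343
AUC_0→∞ = 1870.8125 + 216.343 = 2087.1555 ng/mL·hr

AUC = 2090 ng/mL·hr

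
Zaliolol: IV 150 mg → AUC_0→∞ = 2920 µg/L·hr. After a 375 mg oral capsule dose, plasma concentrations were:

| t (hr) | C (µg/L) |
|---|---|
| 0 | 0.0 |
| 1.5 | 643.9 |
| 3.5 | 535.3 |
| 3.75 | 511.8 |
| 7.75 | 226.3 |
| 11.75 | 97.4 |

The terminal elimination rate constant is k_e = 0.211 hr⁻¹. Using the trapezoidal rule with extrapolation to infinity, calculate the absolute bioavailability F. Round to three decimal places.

Trapezoidal AUC_0→11.75 (oral capsule):
  [0→1.5]: (0.0+643.9)/2 × 1.5 = 482.925
  [1.5→3.5]: (643.9+535.3)/2 × 2 = 1179.2
  [3.5→3.75]: (535.3+511.8)/2 × 0.25 = 130.8875
  [3.75→7.75]: (511.8+226.3)/2 × 4 = 1476.2
  [7.75→11.75]: (226.3+97.4)/2 × 4 = 647.4
  Sum = 3916.6125 µg/L·hr
Tail: C_last/k_e = 97.4/0.211 = 461.611
AUC_0→∞ (oral capsule) = 3916.6125 + 461.611 = 4378.2235 µg/L·hr
F = (AUC_ev/D_ev)/(AUC_iv/D_iv) = (4378.2235/375)/(2920/150) = 11.6753/19.4667 = 0.5998

F = 0.600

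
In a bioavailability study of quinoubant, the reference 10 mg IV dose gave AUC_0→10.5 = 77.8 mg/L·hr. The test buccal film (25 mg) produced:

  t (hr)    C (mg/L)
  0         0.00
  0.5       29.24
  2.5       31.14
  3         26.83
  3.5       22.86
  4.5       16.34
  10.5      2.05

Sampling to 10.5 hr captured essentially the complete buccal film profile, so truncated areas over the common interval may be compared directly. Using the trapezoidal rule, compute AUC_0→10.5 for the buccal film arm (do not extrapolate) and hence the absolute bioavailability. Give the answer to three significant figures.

Trapezoidal AUC_0→10.5 (buccal film):
  [0→0.5]: (0.00+29.24)/2 × 0.5 = 7.31
  [0.5→2.5]: (29.24+31.14)/2 × 2 = 60.38
  [2.5→3]: (31.14+26.83)/2 × 0.5 = 14.4925
  [3→3.5]: (26.83+22.86)/2 × 0.5 = 12.4225
  [3.5→4.5]: (22.86+16.34)/2 × 1 = 19.6
  [4.5→10.5]: (16.34+2.05)/2 × 6 = 55.17
  Sum = 169.375 mg/L·hr
F = (AUC_ev/D_ev)/(AUC_iv/D_iv) = (169.375/25)/(77.8/10) = 6.775/7.78 = 0.8708

F = 0.871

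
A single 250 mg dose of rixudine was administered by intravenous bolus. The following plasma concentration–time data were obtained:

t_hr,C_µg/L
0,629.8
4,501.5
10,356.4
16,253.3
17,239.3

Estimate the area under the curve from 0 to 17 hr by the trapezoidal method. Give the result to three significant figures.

Trapezoidal AUC_0→17:
  [0→4]: (629.8+501.5)/2 × 4 = 2262.6
  [4→10]: (501.5+356.4)/2 × 6 = 2573.7
  [10→16]: (356.4+253.3)/2 × 6 = 1829.1
  [16→17]: (253.3+239.3)/2 × 1 = 246.3
  Sum = 6911.7 µg/L·hr

AUC = 6910 µg/L·hr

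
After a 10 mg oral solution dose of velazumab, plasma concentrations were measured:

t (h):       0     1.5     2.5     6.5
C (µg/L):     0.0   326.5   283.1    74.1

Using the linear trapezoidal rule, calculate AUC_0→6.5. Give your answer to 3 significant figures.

AUC = 1260 µg/L·h

Trapezoidal AUC_0→6.5:
  [0→1.5]: (0.0+326.5)/2 × 1.5 = 244.875
  [1.5→2.5]: (326.5+283.1)/2 × 1 = 304.8
  [2.5→6.5]: (283.1+74.1)/2 × 4 = 714.4
  Sum = 1264.075 µg/L·h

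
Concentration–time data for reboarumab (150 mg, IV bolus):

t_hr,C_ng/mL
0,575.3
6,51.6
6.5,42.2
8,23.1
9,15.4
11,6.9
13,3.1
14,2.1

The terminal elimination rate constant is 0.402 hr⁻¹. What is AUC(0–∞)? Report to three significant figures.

Trapezoidal AUC_0→14:
  [0→6]: (575.3+51.6)/2 × 6 = 1880.7
  [6→6.5]: (51.6+42.2)/2 × 0.5 = 23.45
  [6.5→8]: (42.2+23.1)/2 × 1.5 = 48.975
  [8→9]: (23.1+15.4)/2 × 1 = 19.25
  [9→11]: (15.4+6.9)/2 × 2 = 22.3
  [11→13]: (6.9+3.1)/2 × 2 = 10.0
  [13→14]: (3.1+2.1)/2 × 1 = 2.6
  Sum = 2007.275 ng/mL·hr
Extrapolated tail: C_last / k_e = 2.1 / 0.402 = 5.224
AUC_0→∞ = 2007.275 + 5.224 = 2012.499 ng/mL·hr

AUC = 2010 ng/mL·hr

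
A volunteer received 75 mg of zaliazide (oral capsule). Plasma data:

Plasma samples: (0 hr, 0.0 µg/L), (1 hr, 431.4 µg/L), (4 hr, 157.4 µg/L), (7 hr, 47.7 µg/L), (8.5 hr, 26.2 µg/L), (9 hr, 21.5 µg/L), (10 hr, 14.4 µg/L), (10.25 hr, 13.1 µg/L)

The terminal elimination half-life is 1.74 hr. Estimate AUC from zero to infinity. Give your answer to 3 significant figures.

Trapezoidal AUC_0→10.25:
  [0→1]: (0.0+431.4)/2 × 1 = 215.7
  [1→4]: (431.4+157.4)/2 × 3 = 883.2
  [4→7]: (157.4+47.7)/2 × 3 = 307.65
  [7→8.5]: (47.7+26.2)/2 × 1.5 = 55.425
  [8.5→9]: (26.2+21.5)/2 × 0.5 = 11.925
  [9→10]: (21.5+14.4)/2 × 1 = 17.95
  [10→10.25]: (14.4+13.1)/2 × 0.25 = 3.4375
  Sum = 1495.2875 µg/L·hr
k_e = ln2 / t½ = 0.693147 / 1.74 = 0.3984 hr^-1
Extrapolated tail: C_last / k_e = 13.1 / 0.3984 = 32.882
AUC_0→∞ = 1495.2875 + 32.882 = 1528.1695 µg/L·hr

AUC = 1530 µg/L·hr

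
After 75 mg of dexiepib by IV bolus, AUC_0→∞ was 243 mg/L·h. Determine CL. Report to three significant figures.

CL = Dose_iv / AUC_0→∞
   = 75 / 243 = 0.308642 L/h

CL = 0.309 L/h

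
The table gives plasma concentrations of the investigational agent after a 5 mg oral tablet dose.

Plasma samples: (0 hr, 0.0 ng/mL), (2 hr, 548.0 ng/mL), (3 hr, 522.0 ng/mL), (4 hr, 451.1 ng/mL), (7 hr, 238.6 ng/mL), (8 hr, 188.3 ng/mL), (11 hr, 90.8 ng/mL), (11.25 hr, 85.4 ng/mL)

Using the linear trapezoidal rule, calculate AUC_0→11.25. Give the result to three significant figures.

AUC = 3260 ng/mL·hr

Trapezoidal AUC_0→11.25:
  [0→2]: (0.0+548.0)/2 × 2 = 548.0
  [2→3]: (548.0+522.0)/2 × 1 = 535.0
  [3→4]: (522.0+451.1)/2 × 1 = 486.55
  [4→7]: (451.1+238.6)/2 × 3 = 1034.55
  [7→8]: (238.6+188.3)/2 × 1 = 213.45
  [8→11]: (188.3+90.8)/2 × 3 = 418.65
  [11→11.25]: (90.8+85.4)/2 × 0.25 = 22.025
  Sum = 3258.225 ng/mL·hr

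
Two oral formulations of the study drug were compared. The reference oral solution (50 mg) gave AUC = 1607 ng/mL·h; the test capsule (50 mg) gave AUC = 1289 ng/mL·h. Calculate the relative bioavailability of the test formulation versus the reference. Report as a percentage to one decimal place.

F_rel = (AUC_test/D_test) / (AUC_ref/D_ref)
      = (1289/50) / (1607/50)
      = 25.78 / 32.14 = 0.8021 = 80.21%

F_rel = 80.2%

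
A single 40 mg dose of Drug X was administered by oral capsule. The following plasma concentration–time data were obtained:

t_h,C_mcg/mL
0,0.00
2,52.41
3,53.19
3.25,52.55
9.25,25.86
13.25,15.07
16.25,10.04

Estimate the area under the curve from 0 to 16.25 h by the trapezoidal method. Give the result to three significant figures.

AUC = 473 mcg/mL·h

Trapezoidal AUC_0→16.25:
  [0→2]: (0.00+52.41)/2 × 2 = 52.41
  [2→3]: (52.41+53.19)/2 × 1 = 52.8
  [3→3.25]: (53.19+52.55)/2 × 0.25 = 13.2175
  [3.25→9.25]: (52.55+25.86)/2 × 6 = 235.23
  [9.25→13.25]: (25.86+15.07)/2 × 4 = 81.86
  [13.25→16.25]: (15.07+10.04)/2 × 3 = 37.665
  Sum = 473.1825 mcg/mL·h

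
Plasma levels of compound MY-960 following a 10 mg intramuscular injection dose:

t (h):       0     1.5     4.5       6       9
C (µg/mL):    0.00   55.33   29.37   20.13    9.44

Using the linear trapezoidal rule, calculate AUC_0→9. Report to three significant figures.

AUC = 250 µg/mL·h

Trapezoidal AUC_0→9:
  [0→1.5]: (0.00+55.33)/2 × 1.5 = 41.4975
  [1.5→4.5]: (55.33+29.37)/2 × 3 = 127.05
  [4.5→6]: (29.37+20.13)/2 × 1.5 = 37.125
  [6→9]: (20.13+9.44)/2 × 3 = 44.355
  Sum = 250.0275 µg/mL·h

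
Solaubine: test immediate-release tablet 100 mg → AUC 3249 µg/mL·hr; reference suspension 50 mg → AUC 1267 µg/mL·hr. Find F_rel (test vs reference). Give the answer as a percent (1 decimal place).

F_rel = 128.2%

F_rel = (AUC_test/D_test) / (AUC_ref/D_ref)
      = (3249/100) / (1267/50)
      = 32.49 / 25.34 = 1.2822 = 128.22%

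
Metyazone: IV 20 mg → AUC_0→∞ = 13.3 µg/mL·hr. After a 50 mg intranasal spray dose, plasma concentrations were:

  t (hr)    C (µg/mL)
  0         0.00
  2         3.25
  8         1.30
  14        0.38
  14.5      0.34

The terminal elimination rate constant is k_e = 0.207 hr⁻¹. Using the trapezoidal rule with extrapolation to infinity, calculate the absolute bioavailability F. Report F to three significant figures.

Trapezoidal AUC_0→14.5 (intranasal spray):
  [0→2]: (0.00+3.25)/2 × 2 = 3.25
  [2→8]: (3.25+1.30)/2 × 6 = 13.65
  [8→14]: (1.30+0.38)/2 × 6 = 5.04
  [14→14.5]: (0.38+0.34)/2 × 0.5 = 0.18
  Sum = 22.12 µg/mL·hr
Tail: C_last/k_e = 0.34/0.207 = 1.643
AUC_0→∞ (intranasal spray) = 22.12 + 1.643 = 23.763 µg/mL·hr
F = (AUC_ev/D_ev)/(AUC_iv/D_iv) = (23.763/50)/(13.3/20) = 0.47526/0.665 = 0.7147

F = 0.715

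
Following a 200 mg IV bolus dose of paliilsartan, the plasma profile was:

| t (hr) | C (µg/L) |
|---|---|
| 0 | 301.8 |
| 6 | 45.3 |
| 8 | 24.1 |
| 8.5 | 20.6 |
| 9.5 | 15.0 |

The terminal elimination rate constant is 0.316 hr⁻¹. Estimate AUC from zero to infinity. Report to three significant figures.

Trapezoidal AUC_0→9.5:
  [0→6]: (301.8+45.3)/2 × 6 = 1041.3
  [6→8]: (45.3+24.1)/2 × 2 = 69.4
  [8→8.5]: (24.1+20.6)/2 × 0.5 = 11.175
  [8.5→9.5]: (20.6+15.0)/2 × 1 = 17.8
  Sum = 1139.675 µg/L·hr
Extrapolated tail: C_last / k_e = 15.0 / 0.316 = 47.468
AUC_0→∞ = 1139.675 + 47.468 = 1187.143 µg/L·hr

AUC = 1190 µg/L·hr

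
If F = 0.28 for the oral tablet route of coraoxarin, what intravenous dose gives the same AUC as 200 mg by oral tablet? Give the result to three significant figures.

D_iv = 56.0 mg

Systemic exposure from an extravascular dose = F × D_ev, so the equivalent IV dose is F × D_ev.
D_iv = F × D_ev = 0.28 × 200 = 56 mg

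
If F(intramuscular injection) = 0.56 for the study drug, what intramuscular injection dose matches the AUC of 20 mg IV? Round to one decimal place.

D_intramuscular = 35.7 mg

For equal systemic exposure: F × D_ev = D_iv
D_ev = D_iv / F = 20 / 0.56 = 35.7143 mg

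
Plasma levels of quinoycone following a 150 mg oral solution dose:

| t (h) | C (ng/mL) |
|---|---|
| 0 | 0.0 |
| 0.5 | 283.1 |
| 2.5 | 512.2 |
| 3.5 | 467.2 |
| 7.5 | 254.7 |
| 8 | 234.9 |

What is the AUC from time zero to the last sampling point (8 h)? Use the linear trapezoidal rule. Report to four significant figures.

Trapezoidal AUC_0→8:
  [0→0.5]: (0.0+283.1)/2 × 0.5 = 70.775
  [0.5→2.5]: (283.1+512.2)/2 × 2 = 795.3
  [2.5→3.5]: (512.2+467.2)/2 × 1 = 489.7
  [3.5→7.5]: (467.2+254.7)/2 × 4 = 1443.8
  [7.5→8]: (254.7+234.9)/2 × 0.5 = 122.4
  Sum = 2921.975 ng/mL·h

AUC = 2922 ng/mL·h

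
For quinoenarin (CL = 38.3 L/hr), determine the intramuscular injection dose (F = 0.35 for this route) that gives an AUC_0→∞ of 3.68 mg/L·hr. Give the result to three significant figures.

Dose = CL × AUC_0→∞ / F
     = 38.3 × 3.68 / 0.35 = 402.697 mg

Dose = 403 mg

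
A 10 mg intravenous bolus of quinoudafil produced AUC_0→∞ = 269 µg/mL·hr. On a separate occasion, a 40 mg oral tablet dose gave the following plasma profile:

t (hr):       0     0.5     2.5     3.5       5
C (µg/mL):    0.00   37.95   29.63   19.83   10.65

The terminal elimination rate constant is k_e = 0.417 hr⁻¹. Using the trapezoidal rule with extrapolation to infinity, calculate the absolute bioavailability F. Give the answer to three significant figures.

Trapezoidal AUC_0→5 (oral tablet):
  [0→0.5]: (0.00+37.95)/2 × 0.5 = 9.4875
  [0.5→2.5]: (37.95+29.63)/2 × 2 = 67.58
  [2.5→3.5]: (29.63+19.83)/2 × 1 = 24.73
  [3.5→5]: (19.83+10.65)/2 × 1.5 = 22.86
  Sum = 124.6575 µg/mL·hr
Tail: C_last/k_e = 10.65/0.417 = 25.540
AUC_0→∞ (oral tablet) = 124.6575 + 25.540 = 150.1975 µg/mL·hr
F = (AUC_ev/D_ev)/(AUC_iv/D_iv) = (150.1975/40)/(269/10) = 3.7549375/26.9 = 0.1396

F = 0.140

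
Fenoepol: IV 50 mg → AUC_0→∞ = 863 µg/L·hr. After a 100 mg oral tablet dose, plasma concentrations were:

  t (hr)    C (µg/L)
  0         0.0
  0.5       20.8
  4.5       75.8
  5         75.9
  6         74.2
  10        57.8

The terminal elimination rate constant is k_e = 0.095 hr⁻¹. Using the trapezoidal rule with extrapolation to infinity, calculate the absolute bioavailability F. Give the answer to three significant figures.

Trapezoidal AUC_0→10 (oral tablet):
  [0→0.5]: (0.0+20.8)/2 × 0.5 = 5.2
  [0.5→4.5]: (20.8+75.8)/2 × 4 = 193.2
  [4.5→5]: (75.8+75.9)/2 × 0.5 = 37.925
  [5→6]: (75.9+74.2)/2 × 1 = 75.05
  [6→10]: (74.2+57.8)/2 × 4 = 264.0
  Sum = 575.375 µg/L·hr
Tail: C_last/k_e = 57.8/0.095 = 608.421
AUC_0→∞ (oral tablet) = 575.375 + 608.421 = 1183.796 µg/L·hr
F = (AUC_ev/D_ev)/(AUC_iv/D_iv) = (1183.796/100)/(863/50) = 11.83796/17.26 = 0.6859

F = 0.686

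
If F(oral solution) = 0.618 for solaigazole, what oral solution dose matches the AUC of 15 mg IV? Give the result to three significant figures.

D_oral = 24.3 mg

For equal systemic exposure: F × D_ev = D_iv
D_ev = D_iv / F = 15 / 0.618 = 24.2718 mg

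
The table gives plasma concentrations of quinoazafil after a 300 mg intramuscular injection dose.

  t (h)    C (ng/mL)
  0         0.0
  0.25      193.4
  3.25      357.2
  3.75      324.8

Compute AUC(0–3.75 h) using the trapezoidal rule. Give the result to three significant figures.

AUC = 1020 ng/mL·h

Trapezoidal AUC_0→3.75:
  [0→0.25]: (0.0+193.4)/2 × 0.25 = 24.175
  [0.25→3.25]: (193.4+357.2)/2 × 3 = 825.9
  [3.25→3.75]: (357.2+324.8)/2 × 0.5 = 170.5
  Sum = 1020.575 ng/mL·h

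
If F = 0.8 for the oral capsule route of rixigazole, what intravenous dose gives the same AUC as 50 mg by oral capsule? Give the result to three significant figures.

Systemic exposure from an extravascular dose = F × D_ev, so the equivalent IV dose is F × D_ev.
D_iv = F × D_ev = 0.8 × 50 = 40 mg

D_iv = 40.0 mg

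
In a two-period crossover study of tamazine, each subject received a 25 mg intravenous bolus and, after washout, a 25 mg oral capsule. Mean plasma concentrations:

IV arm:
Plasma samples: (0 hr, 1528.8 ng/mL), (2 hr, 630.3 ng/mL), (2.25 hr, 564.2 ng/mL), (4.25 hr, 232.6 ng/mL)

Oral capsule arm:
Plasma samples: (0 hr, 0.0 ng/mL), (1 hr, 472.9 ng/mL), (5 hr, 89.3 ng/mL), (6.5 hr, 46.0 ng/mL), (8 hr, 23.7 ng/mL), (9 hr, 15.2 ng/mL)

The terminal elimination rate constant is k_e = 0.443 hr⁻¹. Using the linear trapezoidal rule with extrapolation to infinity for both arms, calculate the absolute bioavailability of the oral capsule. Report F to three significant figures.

F = 0.432

Trapezoidal AUC_0→4.25 (IV):
  [0→2]: (1528.8+630.3)/2 × 2 = 2159.1
  [2→2.25]: (630.3+564.2)/2 × 0.25 = 149.3125
  [2.25→4.25]: (564.2+232.6)/2 × 2 = 796.8
  Sum = 3105.2125 ng/mL·hr
IV tail: 232.6/0.443 = 525.056; AUC_iv,0→∞ = 3105.2125 + 525.056 = 3630.2685 ng/mL·hr
Trapezoidal AUC_0→9 (oral capsule):
  [0→1]: (0.0+472.9)/2 × 1 = 236.45
  [1→5]: (472.9+89.3)/2 × 4 = 1124.4
  [5→6.5]: (89.3+46.0)/2 × 1.5 = 101.475
  [6.5→8]: (46.0+23.7)/2 × 1.5 = 52.275
  [8→9]: (23.7+15.2)/2 × 1 = 19.45
  Sum = 1534.05 ng/mL·hr
oral capsule tail: 15.2/0.443 = 34.312; AUC_ev,0→∞ = 1534.05 + 34.312 = 1568.362 ng/mL·hr
F = (AUC_ev/D_ev)/(AUC_iv/D_iv) = (1568.362/25)/(3630.2685/25) = 62.73448/145.21074 = 0.4320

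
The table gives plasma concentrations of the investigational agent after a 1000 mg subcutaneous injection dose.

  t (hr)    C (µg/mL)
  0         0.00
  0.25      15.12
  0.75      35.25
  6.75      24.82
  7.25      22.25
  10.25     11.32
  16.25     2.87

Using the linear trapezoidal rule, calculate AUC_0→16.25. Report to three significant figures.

AUC = 299 µg/mL·hr

Trapezoidal AUC_0→16.25:
  [0→0.25]: (0.00+15.12)/2 × 0.25 = 1.89
  [0.25→0.75]: (15.12+35.25)/2 × 0.5 = 12.5925
  [0.75→6.75]: (35.25+24.82)/2 × 6 = 180.21
  [6.75→7.25]: (24.82+22.25)/2 × 0.5 = 11.7675
  [7.25→10.25]: (22.25+11.32)/2 × 3 = 50.355
  [10.25→16.25]: (11.32+2.87)/2 × 6 = 42.57
  Sum = 299.385 µg/mL·hr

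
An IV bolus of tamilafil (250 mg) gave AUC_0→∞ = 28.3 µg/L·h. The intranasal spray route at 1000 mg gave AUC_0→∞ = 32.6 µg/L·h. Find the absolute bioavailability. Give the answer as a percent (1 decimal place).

F = 28.8%

F = (AUC_ev / D_ev) / (AUC_iv / D_iv)
  = (32.6/1000) / (28.3/250)
  = 0.0326 / 0.1132 = 0.2880
  = 28.80%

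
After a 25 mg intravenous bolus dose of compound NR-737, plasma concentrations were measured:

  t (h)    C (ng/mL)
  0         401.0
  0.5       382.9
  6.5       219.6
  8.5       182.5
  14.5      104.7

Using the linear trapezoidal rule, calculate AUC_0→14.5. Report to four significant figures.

Trapezoidal AUC_0→14.5:
  [0→0.5]: (401.0+382.9)/2 × 0.5 = 195.975
  [0.5→6.5]: (382.9+219.6)/2 × 6 = 1807.5
  [6.5→8.5]: (219.6+182.5)/2 × 2 = 402.1
  [8.5→14.5]: (182.5+104.7)/2 × 6 = 861.6
  Sum = 3267.175 ng/mL·h

AUC = 3267 ng/mL·h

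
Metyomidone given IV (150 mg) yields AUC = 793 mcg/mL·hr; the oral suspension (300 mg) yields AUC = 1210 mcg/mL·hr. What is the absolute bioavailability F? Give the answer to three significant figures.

F = (AUC_ev / D_ev) / (AUC_iv / D_iv)
  = (1210/300) / (793/150)
  = 4.03333 / 5.28667 = 0.7629

F = 0.763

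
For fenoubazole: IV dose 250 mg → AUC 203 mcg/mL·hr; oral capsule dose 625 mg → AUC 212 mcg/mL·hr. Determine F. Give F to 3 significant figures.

F = (AUC_ev / D_ev) / (AUC_iv / D_iv)
  = (212/625) / (203/250)
  = 0.3392 / 0.812 = 0.4177

F = 0.418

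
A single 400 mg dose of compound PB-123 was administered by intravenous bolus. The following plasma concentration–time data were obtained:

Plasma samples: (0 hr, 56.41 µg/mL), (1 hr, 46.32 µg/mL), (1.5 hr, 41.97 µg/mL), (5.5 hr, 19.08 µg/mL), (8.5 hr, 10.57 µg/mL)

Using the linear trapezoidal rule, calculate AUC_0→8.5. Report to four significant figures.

Trapezoidal AUC_0→8.5:
  [0→1]: (56.41+46.32)/2 × 1 = 51.365
  [1→1.5]: (46.32+41.97)/2 × 0.5 = 22.0725
  [1.5→5.5]: (41.97+19.08)/2 × 4 = 122.1
  [5.5→8.5]: (19.08+10.57)/2 × 3 = 44.475
  Sum = 240.0125 µg/mL·hr

AUC = 240.0 µg/mL·hr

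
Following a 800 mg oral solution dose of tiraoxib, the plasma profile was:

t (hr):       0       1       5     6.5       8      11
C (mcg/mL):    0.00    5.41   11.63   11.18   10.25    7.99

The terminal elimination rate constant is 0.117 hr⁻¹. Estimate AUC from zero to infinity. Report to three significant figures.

AUC = 166 mcg/mL·hr

Trapezoidal AUC_0→11:
  [0→1]: (0.00+5.41)/2 × 1 = 2.705
  [1→5]: (5.41+11.63)/2 × 4 = 34.08
  [5→6.5]: (11.63+11.18)/2 × 1.5 = 17.1075
  [6.5→8]: (11.18+10.25)/2 × 1.5 = 16.0725
  [8→11]: (10.25+7.99)/2 × 3 = 27.36
  Sum = 97.325 mcg/mL·hr
Extrapolated tail: C_last / k_e = 7.99 / 0.117 = 68.291
AUC_0→∞ = 97.325 + 68.291 = 165.616 mcg/mL·hr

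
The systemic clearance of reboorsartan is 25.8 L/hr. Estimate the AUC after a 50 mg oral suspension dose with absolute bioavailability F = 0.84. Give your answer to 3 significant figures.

AUC_0→∞ = F × Dose / CL
        = 0.84 × 50 / 25.8 = 1.62791 mg/L·hr

AUC = 1.63 mg/L·hr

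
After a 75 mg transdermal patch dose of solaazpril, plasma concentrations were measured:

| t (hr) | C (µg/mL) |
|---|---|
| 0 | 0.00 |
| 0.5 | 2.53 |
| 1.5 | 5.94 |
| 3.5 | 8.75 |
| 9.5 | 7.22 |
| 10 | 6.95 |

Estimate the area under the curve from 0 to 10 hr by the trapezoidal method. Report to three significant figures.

AUC = 71.0 µg/mL·hr

Trapezoidal AUC_0→10:
  [0→0.5]: (0.00+2.53)/2 × 0.5 = 0.6325
  [0.5→1.5]: (2.53+5.94)/2 × 1 = 4.235
  [1.5→3.5]: (5.94+8.75)/2 × 2 = 14.69
  [3.5→9.5]: (8.75+7.22)/2 × 6 = 47.91
  [9.5→10]: (7.22+6.95)/2 × 0.5 = 3.5425
  Sum = 71.01 µg/mL·hr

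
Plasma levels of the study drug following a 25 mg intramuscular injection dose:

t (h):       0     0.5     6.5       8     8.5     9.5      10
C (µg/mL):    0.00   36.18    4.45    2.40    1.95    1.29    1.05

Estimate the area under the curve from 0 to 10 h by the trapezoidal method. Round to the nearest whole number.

AUC = 139 µg/mL·h

Trapezoidal AUC_0→10:
  [0→0.5]: (0.00+36.18)/2 × 0.5 = 9.045
  [0.5→6.5]: (36.18+4.45)/2 × 6 = 121.89
  [6.5→8]: (4.45+2.40)/2 × 1.5 = 5.1375
  [8→8.5]: (2.40+1.95)/2 × 0.5 = 1.0875
  [8.5→9.5]: (1.95+1.29)/2 × 1 = 1.62
  [9.5→10]: (1.29+1.05)/2 × 0.5 = 0.585
  Sum = 139.365 µg/mL·h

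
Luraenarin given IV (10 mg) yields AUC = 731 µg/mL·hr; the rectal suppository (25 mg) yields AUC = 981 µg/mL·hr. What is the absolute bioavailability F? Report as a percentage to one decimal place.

F = (AUC_ev / D_ev) / (AUC_iv / D_iv)
  = (981/25) / (731/10)
  = 39.24 / 73.1 = 0.5368
  = 53.68%

F = 53.7%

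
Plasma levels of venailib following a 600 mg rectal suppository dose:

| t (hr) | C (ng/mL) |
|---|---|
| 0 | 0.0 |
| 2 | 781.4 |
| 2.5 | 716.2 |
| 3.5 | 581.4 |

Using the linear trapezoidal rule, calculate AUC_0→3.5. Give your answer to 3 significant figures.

AUC = 1800 ng/mL·hr

Trapezoidal AUC_0→3.5:
  [0→2]: (0.0+781.4)/2 × 2 = 781.4
  [2→2.5]: (781.4+716.2)/2 × 0.5 = 374.4
  [2.5→3.5]: (716.2+581.4)/2 × 1 = 648.8
  Sum = 1804.6 ng/mL·hr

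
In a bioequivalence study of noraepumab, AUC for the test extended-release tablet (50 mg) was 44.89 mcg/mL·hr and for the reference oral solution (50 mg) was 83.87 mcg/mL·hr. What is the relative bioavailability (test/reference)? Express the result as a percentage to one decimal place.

F_rel = (AUC_test/D_test) / (AUC_ref/D_ref)
      = (44.89/50) / (83.87/50)
      = 0.8978 / 1.6774 = 0.5352 = 53.52%

F_rel = 53.5%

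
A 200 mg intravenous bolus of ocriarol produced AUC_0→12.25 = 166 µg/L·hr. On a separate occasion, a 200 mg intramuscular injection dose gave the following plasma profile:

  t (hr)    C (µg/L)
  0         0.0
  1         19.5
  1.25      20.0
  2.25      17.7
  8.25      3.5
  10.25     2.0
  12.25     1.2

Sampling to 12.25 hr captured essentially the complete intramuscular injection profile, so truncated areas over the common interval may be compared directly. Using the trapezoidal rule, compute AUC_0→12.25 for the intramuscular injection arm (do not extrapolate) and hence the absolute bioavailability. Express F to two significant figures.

F = 0.64

Trapezoidal AUC_0→12.25 (intramuscular injection):
  [0→1]: (0.0+19.5)/2 × 1 = 9.75
  [1→1.25]: (19.5+20.0)/2 × 0.25 = 4.9375
  [1.25→2.25]: (20.0+17.7)/2 × 1 = 18.85
  [2.25→8.25]: (17.7+3.5)/2 × 6 = 63.6
  [8.25→10.25]: (3.5+2.0)/2 × 2 = 5.5
  [10.25→12.25]: (2.0+1.2)/2 × 2 = 3.2
  Sum = 105.8375 µg/L·hr
F = (AUC_ev/D_ev)/(AUC_iv/D_iv) = (105.8375/200)/(166/200) = 0.5291875/0.83 = 0.6376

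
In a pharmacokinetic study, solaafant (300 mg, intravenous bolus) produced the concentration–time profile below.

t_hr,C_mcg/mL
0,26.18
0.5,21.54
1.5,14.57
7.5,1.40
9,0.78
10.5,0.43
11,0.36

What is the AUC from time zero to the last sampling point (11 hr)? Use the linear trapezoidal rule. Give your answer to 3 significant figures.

AUC = 80.6 mcg/mL·hr

Trapezoidal AUC_0→11:
  [0→0.5]: (26.18+21.54)/2 × 0.5 = 11.93
  [0.5→1.5]: (21.54+14.57)/2 × 1 = 18.055
  [1.5→7.5]: (14.57+1.40)/2 × 6 = 47.91
  [7.5→9]: (1.40+0.78)/2 × 1.5 = 1.635
  [9→10.5]: (0.78+0.43)/2 × 1.5 = 0.9075
  [10.5→11]: (0.43+0.36)/2 × 0.5 = 0.1975
  Sum = 80.635 mcg/mL·hr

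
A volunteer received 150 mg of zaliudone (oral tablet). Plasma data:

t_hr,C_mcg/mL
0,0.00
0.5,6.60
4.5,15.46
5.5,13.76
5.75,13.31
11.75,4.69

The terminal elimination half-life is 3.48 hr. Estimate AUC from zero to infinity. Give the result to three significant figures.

AUC = 141 mcg/mL·hr

Trapezoidal AUC_0→11.75:
  [0→0.5]: (0.00+6.60)/2 × 0.5 = 1.65
  [0.5→4.5]: (6.60+15.46)/2 × 4 = 44.12
  [4.5→5.5]: (15.46+13.76)/2 × 1 = 14.61
  [5.5→5.75]: (13.76+13.31)/2 × 0.25 = 3.38375
  [5.75→11.75]: (13.31+4.69)/2 × 6 = 54.0
  Sum = 117.76375 mcg/mL·hr
k_e = ln2 / t½ = 0.693147 / 3.48 = 0.1992 hr^-1
Extrapolated tail: C_last / k_e = 4.69 / 0.1992 = 23.544
AUC_0→∞ = 117.76375 + 23.544 = 141.30775 mcg/mL·hr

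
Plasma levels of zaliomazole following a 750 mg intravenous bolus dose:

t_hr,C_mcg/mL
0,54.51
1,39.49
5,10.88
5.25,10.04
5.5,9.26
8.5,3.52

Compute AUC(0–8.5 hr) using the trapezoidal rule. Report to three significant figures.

AUC = 172 mcg/mL·hr

Trapezoidal AUC_0→8.5:
  [0→1]: (54.51+39.49)/2 × 1 = 47.0
  [1→5]: (39.49+10.88)/2 × 4 = 100.74
  [5→5.25]: (10.88+10.04)/2 × 0.25 = 2.615
  [5.25→5.5]: (10.04+9.26)/2 × 0.25 = 2.4125
  [5.5→8.5]: (9.26+3.52)/2 × 3 = 19.17
  Sum = 171.9375 mcg/mL·hr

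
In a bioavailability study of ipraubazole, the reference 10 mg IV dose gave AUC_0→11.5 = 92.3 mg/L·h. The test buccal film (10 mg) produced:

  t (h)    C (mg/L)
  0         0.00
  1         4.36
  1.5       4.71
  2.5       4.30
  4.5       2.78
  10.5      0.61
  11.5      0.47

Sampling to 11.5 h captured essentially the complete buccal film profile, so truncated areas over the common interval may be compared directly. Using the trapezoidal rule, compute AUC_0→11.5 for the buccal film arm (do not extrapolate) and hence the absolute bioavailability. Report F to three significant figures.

F = 0.290

Trapezoidal AUC_0→11.5 (buccal film):
  [0→1]: (0.00+4.36)/2 × 1 = 2.18
  [1→1.5]: (4.36+4.71)/2 × 0.5 = 2.2675
  [1.5→2.5]: (4.71+4.30)/2 × 1 = 4.505
  [2.5→4.5]: (4.30+2.78)/2 × 2 = 7.08
  [4.5→10.5]: (2.78+0.61)/2 × 6 = 10.17
  [10.5→11.5]: (0.61+0.47)/2 × 1 = 0.54
  Sum = 26.7425 mg/L·h
F = (AUC_ev/D_ev)/(AUC_iv/D_iv) = (26.7425/10)/(92.3/10) = 2.67425/9.23 = 0.2897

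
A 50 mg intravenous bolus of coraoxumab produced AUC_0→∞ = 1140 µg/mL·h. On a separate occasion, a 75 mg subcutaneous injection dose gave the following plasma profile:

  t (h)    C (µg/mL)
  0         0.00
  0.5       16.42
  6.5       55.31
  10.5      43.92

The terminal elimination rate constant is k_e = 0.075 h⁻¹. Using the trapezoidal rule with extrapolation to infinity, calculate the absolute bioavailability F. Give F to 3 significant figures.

Trapezoidal AUC_0→10.5 (subcutaneous injection):
  [0→0.5]: (0.00+16.42)/2 × 0.5 = 4.105
  [0.5→6.5]: (16.42+55.31)/2 × 6 = 215.19
  [6.5→10.5]: (55.31+43.92)/2 × 4 = 198.46
  Sum = 417.755 µg/mL·h
Tail: C_last/k_e = 43.92/0.075 = 585.600
AUC_0→∞ (subcutaneous injection) = 417.755 + 585.600 = 1003.355 µg/mL·h
F = (AUC_ev/D_ev)/(AUC_iv/D_iv) = (1003.355/75)/(1140/50) = 13.3781/22.8 = 0.5868

F = 0.587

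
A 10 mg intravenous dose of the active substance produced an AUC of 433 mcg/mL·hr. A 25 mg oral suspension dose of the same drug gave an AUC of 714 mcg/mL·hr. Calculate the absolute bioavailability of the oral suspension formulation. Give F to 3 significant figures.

F = 0.660

F = (AUC_ev / D_ev) / (AUC_iv / D_iv)
  = (714/25) / (433/10)
  = 28.56 / 43.3 = 0.6596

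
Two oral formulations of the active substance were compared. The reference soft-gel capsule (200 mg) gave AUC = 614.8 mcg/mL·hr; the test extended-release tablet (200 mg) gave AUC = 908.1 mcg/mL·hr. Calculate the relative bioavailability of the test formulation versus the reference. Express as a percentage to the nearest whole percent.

F_rel = (AUC_test/D_test) / (AUC_ref/D_ref)
      = (908.1/200) / (614.8/200)
      = 4.5405 / 3.074 = 1.4771 = 147.71%

F_rel = 148%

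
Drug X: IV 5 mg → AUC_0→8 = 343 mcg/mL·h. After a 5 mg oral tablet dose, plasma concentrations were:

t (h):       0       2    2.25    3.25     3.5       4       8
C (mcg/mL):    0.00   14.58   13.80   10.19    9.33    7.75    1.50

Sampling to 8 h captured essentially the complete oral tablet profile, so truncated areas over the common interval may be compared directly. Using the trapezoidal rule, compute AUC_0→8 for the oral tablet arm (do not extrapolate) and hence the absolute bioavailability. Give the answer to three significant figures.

F = 0.161

Trapezoidal AUC_0→8 (oral tablet):
  [0→2]: (0.00+14.58)/2 × 2 = 14.58
  [2→2.25]: (14.58+13.80)/2 × 0.25 = 3.5475
  [2.25→3.25]: (13.80+10.19)/2 × 1 = 11.995
  [3.25→3.5]: (10.19+9.33)/2 × 0.25 = 2.44
  [3.5→4]: (9.33+7.75)/2 × 0.5 = 4.27
  [4→8]: (7.75+1.50)/2 × 4 = 18.5
  Sum = 55.3325 mcg/mL·h
F = (AUC_ev/D_ev)/(AUC_iv/D_iv) = (55.3325/5)/(343/5) = 11.0665/68.6 = 0.1613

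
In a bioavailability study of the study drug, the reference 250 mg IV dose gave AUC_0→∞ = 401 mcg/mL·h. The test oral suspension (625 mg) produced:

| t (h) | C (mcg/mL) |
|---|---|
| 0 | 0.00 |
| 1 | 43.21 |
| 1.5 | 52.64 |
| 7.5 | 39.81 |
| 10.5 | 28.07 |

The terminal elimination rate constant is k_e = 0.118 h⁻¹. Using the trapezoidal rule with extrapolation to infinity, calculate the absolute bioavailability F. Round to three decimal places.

Trapezoidal AUC_0→10.5 (oral suspension):
  [0→1]: (0.00+43.21)/2 × 1 = 21.605
  [1→1.5]: (43.21+52.64)/2 × 0.5 = 23.9625
  [1.5→7.5]: (52.64+39.81)/2 × 6 = 277.35
  [7.5→10.5]: (39.81+28.07)/2 × 3 = 101.82
  Sum = 424.7375 mcg/mL·h
Tail: C_last/k_e = 28.07/0.118 = 237.881
AUC_0→∞ (oral suspension) = 424.7375 + 237.881 = 662.6185 mcg/mL·h
F = (AUC_ev/D_ev)/(AUC_iv/D_iv) = (662.6185/625)/(401/250) = 1.0601896/1.604 = 0.6610

F = 0.661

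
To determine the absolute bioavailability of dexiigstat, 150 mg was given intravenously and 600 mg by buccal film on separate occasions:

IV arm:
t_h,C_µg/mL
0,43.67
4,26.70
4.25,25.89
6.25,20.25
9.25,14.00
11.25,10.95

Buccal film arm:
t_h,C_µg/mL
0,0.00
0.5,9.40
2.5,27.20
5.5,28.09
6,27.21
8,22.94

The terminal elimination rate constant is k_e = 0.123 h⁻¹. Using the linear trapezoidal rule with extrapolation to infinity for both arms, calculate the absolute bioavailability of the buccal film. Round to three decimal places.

Trapezoidal AUC_0→11.25 (IV):
  [0→4]: (43.67+26.70)/2 × 4 = 140.74
  [4→4.25]: (26.70+25.89)/2 × 0.25 = 6.57375
  [4.25→6.25]: (25.89+20.25)/2 × 2 = 46.14
  [6.25→9.25]: (20.25+14.00)/2 × 3 = 51.375
  [9.25→11.25]: (14.00+10.95)/2 × 2 = 24.95
  Sum = 269.77875 µg/mL·h
IV tail: 10.95/0.123 = 89.024; AUC_iv,0→∞ = 269.77875 + 89.024 = 358.80275 µg/mL·h
Trapezoidal AUC_0→8 (buccal film):
  [0→0.5]: (0.00+9.40)/2 × 0.5 = 2.35
  [0.5→2.5]: (9.40+27.20)/2 × 2 = 36.6
  [2.5→5.5]: (27.20+28.09)/2 × 3 = 82.935
  [5.5→6]: (28.09+27.21)/2 × 0.5 = 13.825
  [6→8]: (27.21+22.94)/2 × 2 = 50.15
  Sum = 185.86 µg/mL·h
buccal film tail: 22.94/0.123 = 186.504; AUC_ev,0→∞ = 185.86 + 186.504 = 372.364 µg/mL·h
F = (AUC_ev/D_ev)/(AUC_iv/D_iv) = (372.364/600)/(358.80275/150) = 0.620607/2.39202 = 0.2594

F = 0.259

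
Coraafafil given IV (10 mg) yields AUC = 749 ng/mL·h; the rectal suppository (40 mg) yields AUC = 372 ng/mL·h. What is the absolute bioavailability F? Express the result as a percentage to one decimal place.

F = (AUC_ev / D_ev) / (AUC_iv / D_iv)
  = (372/40) / (749/10)
  = 9.3 / 74.9 = 0.1242
  = 12.42%

F = 12.4%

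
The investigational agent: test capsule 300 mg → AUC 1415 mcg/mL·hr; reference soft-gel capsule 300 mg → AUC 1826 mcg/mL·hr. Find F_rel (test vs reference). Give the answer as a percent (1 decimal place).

F_rel = 77.5%

F_rel = (AUC_test/D_test) / (AUC_ref/D_ref)
      = (1415/300) / (1826/300)
      = 4.71667 / 6.08667 = 0.7749 = 77.49%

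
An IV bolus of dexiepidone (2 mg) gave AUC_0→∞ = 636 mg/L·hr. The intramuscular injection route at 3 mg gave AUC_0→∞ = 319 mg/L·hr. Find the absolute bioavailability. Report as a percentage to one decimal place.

F = (AUC_ev / D_ev) / (AUC_iv / D_iv)
  = (319/3) / (636/2)
  = 106.333 / 318 = 0.3344
  = 33.44%

F = 33.4%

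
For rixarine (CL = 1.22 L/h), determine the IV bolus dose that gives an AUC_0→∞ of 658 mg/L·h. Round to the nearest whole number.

Dose_iv = CL × AUC_0→∞
     = 1.22 × 658 = 802.76 mg

Dose = 803 mg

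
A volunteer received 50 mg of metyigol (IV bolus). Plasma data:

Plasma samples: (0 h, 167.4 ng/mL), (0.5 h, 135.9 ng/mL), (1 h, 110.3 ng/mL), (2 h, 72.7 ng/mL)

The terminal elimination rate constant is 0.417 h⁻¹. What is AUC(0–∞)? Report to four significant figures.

Trapezoidal AUC_0→2:
  [0→0.5]: (167.4+135.9)/2 × 0.5 = 75.825
  [0.5→1]: (135.9+110.3)/2 × 0.5 = 61.55
  [1→2]: (110.3+72.7)/2 × 1 = 91.5
  Sum = 228.875 ng/mL·h
Extrapolated tail: C_last / k_e = 72.7 / 0.417 = 174.341
AUC_0→∞ = 228.875 + 174.341 = 403.216 ng/mL·h

AUC = 403.2 ng/mL·h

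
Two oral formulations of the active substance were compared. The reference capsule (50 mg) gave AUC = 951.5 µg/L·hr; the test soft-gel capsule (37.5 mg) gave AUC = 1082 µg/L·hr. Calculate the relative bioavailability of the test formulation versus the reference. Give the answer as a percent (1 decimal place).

F_rel = (AUC_test/D_test) / (AUC_ref/D_ref)
      = (1082/37.5) / (951.5/50)
      = 28.8533 / 19.03 = 1.5162 = 151.62%

F_rel = 151.6%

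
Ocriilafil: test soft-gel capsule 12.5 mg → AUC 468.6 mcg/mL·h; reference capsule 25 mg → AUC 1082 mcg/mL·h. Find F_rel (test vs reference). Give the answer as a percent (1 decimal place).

F_rel = (AUC_test/D_test) / (AUC_ref/D_ref)
      = (468.6/12.5) / (1082/25)
      = 37.488 / 43.28 = 0.8662 = 86.62%

F_rel = 86.6%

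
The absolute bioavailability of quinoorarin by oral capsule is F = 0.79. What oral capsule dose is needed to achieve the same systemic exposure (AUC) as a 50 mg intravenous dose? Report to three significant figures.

D_oral = 63.3 mg

For equal systemic exposure: F × D_ev = D_iv
D_ev = D_iv / F = 50 / 0.79 = 63.2911 mg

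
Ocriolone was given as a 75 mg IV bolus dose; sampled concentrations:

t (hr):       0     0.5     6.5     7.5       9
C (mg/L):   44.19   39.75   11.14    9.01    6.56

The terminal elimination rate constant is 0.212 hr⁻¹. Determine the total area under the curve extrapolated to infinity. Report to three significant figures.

AUC = 226 mg/L·hr

Trapezoidal AUC_0→9:
  [0→0.5]: (44.19+39.75)/2 × 0.5 = 20.985
  [0.5→6.5]: (39.75+11.14)/2 × 6 = 152.67
  [6.5→7.5]: (11.14+9.01)/2 × 1 = 10.075
  [7.5→9]: (9.01+6.56)/2 × 1.5 = 11.6775
  Sum = 195.4075 mg/L·hr
Extrapolated tail: C_last / k_e = 6.56 / 0.212 = 30.943
AUC_0→∞ = 195.4075 + 30.943 = 226.3505 mg/L·hr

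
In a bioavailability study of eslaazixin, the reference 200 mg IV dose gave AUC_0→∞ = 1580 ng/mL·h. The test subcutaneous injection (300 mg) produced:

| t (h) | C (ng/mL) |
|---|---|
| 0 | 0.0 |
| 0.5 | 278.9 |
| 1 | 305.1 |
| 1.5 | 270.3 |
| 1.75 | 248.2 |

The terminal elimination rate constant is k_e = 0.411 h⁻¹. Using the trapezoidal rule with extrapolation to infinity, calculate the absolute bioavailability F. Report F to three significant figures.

Trapezoidal AUC_0→1.75 (subcutaneous injection):
  [0→0.5]: (0.0+278.9)/2 × 0.5 = 69.725
  [0.5→1]: (278.9+305.1)/2 × 0.5 = 146.0
  [1→1.5]: (305.1+270.3)/2 × 0.5 = 143.85
  [1.5→1.75]: (270.3+248.2)/2 × 0.25 = 64.8125
  Sum = 424.3875 ng/mL·h
Tail: C_last/k_e = 248.2/0.411 = 603.893
AUC_0→∞ (subcutaneous injection) = 424.3875 + 603.893 = 1028.2805 ng/mL·h
F = (AUC_ev/D_ev)/(AUC_iv/D_iv) = (1028.2805/300)/(1580/200) = 3.4276/7.9 = 0.4339

F = 0.434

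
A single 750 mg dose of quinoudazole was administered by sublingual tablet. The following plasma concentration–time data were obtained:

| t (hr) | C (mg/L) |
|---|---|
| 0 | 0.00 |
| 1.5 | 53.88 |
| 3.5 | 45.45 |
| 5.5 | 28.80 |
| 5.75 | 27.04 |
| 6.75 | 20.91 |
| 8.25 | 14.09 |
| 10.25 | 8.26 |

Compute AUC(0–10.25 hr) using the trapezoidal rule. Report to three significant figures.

Trapezoidal AUC_0→10.25:
  [0→1.5]: (0.00+53.88)/2 × 1.5 = 40.41
  [1.5→3.5]: (53.88+45.45)/2 × 2 = 99.33
  [3.5→5.5]: (45.45+28.80)/2 × 2 = 74.25
  [5.5→5.75]: (28.80+27.04)/2 × 0.25 = 6.98
  [5.75→6.75]: (27.04+20.91)/2 × 1 = 23.975
  [6.75→8.25]: (20.91+14.09)/2 × 1.5 = 26.25
  [8.25→10.25]: (14.09+8.26)/2 × 2 = 22.35
  Sum = 293.545 mg/L·hr

AUC = 294 mg/L·hr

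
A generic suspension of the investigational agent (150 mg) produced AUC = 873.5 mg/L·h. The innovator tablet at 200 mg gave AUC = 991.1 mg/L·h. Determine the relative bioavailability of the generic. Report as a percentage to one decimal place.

F_rel = (AUC_test/D_test) / (AUC_ref/D_ref)
      = (873.5/150) / (991.1/200)
      = 5.82333 / 4.9555 = 1.1751 = 117.51%

F_rel = 117.5%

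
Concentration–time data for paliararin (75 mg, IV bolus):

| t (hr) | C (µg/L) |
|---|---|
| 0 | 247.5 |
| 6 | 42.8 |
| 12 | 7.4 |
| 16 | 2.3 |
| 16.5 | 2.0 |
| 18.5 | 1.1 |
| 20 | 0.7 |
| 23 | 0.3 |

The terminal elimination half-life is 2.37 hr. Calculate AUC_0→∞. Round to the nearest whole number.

AUC = 1049 µg/L·hr

Trapezoidal AUC_0→23:
  [0→6]: (247.5+42.8)/2 × 6 = 870.9
  [6→12]: (42.8+7.4)/2 × 6 = 150.6
  [12→16]: (7.4+2.3)/2 × 4 = 19.4
  [16→16.5]: (2.3+2.0)/2 × 0.5 = 1.075
  [16.5→18.5]: (2.0+1.1)/2 × 2 = 3.1
  [18.5→20]: (1.1+0.7)/2 × 1.5 = 1.35
  [20→23]: (0.7+0.3)/2 × 3 = 1.5
  Sum = 1047.925 µg/L·hr
k_e = ln2 / t½ = 0.693147 / 2.37 = 0.2925 hr^-1
Extrapolated tail: C_last / k_e = 0.3 / 0.2925 = 1.026
AUC_0→∞ = 1047.925 + 1.026 = 1048.951 µg/L·hr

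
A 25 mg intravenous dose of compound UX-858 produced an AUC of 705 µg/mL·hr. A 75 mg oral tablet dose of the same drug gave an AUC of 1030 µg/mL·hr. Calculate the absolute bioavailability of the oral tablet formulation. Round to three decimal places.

F = (AUC_ev / D_ev) / (AUC_iv / D_iv)
  = (1030/75) / (705/25)
  = 13.7333 / 28.2 = 0.4870

F = 0.487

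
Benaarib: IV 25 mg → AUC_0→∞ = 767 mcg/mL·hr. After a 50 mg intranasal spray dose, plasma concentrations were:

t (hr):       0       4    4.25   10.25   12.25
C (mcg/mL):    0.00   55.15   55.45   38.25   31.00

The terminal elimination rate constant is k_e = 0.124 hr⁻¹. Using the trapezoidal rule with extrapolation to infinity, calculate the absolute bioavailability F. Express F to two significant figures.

Trapezoidal AUC_0→12.25 (intranasal spray):
  [0→4]: (0.00+55.15)/2 × 4 = 110.3
  [4→4.25]: (55.15+55.45)/2 × 0.25 = 13.825
  [4.25→10.25]: (55.45+38.25)/2 × 6 = 281.1
  [10.25→12.25]: (38.25+31.00)/2 × 2 = 69.25
  Sum = 474.475 mcg/mL·hr
Tail: C_last/k_e = 31.00/0.124 = 250.000
AUC_0→∞ (intranasal spray) = 474.475 + 250.000 = 724.475 mcg/mL·hr
F = (AUC_ev/D_ev)/(AUC_iv/D_iv) = (724.475/50)/(767/25) = 14.4895/30.68 = 0.4723

F = 0.47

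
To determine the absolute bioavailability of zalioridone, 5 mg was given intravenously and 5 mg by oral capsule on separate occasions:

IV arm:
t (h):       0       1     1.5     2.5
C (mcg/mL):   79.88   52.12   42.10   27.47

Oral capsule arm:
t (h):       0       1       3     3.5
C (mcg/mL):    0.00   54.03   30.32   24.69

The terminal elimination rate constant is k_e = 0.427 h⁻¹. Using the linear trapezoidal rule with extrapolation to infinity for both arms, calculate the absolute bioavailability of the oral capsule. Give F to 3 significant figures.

F = 0.970

Trapezoidal AUC_0→2.5 (IV):
  [0→1]: (79.88+52.12)/2 × 1 = 66.0
  [1→1.5]: (52.12+42.10)/2 × 0.5 = 23.555
  [1.5→2.5]: (42.10+27.47)/2 × 1 = 34.785
  Sum = 124.34 mcg/mL·h
IV tail: 27.47/0.427 = 64.333; AUC_iv,0→∞ = 124.34 + 64.333 = 188.673 mcg/mL·h
Trapezoidal AUC_0→3.5 (oral capsule):
  [0→1]: (0.00+54.03)/2 × 1 = 27.015
  [1→3]: (54.03+30.32)/2 × 2 = 84.35
  [3→3.5]: (30.32+24.69)/2 × 0.5 = 13.7525
  Sum = 125.1175 mcg/mL·h
oral capsule tail: 24.69/0.427 = 57.822; AUC_ev,0→∞ = 125.1175 + 57.822 = 182.9395 mcg/mL·h
F = (AUC_ev/D_ev)/(AUC_iv/D_iv) = (182.9395/5)/(188.673/5) = 36.5879/37.7346 = 0.9696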